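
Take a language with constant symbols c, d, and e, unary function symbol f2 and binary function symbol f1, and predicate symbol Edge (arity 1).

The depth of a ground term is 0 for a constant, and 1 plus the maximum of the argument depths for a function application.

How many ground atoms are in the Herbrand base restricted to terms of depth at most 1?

15

First count ground terms of depth ≤ 1.
Let N_k = |{terms of depth ≤ k}|. Then N_0 = 3 and N_k = 3 + N_{k-1} + N_{k-1}^2 for k ≥ 1 (one summand per function symbol, arity giving the exponent).
N_0 = 3
N_1 = 3 + 3 + 3^2 = 15
So |H| = 15.
A ground atom is a predicate applied to a tuple of terms from H, so the count is the sum over predicates of |H|^arity:
  Edge: 15
Total ground atoms: 15.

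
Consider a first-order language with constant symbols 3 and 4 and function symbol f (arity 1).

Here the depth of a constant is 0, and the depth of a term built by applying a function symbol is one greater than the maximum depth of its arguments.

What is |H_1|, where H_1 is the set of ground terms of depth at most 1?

Let N_k = |{terms of depth ≤ k}|. Then N_0 = 2 and N_k = 2 + N_{k-1} for k ≥ 1 (one summand per function symbol, arity giving the exponent).
N_0 = 2
N_1 = 2 + 2 = 4
Explicitly: 3, 4, f(3), f(4).

4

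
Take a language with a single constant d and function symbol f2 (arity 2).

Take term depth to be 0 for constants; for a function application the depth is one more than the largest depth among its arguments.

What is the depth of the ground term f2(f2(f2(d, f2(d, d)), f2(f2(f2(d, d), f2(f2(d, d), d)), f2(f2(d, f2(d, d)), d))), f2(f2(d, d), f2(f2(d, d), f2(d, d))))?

6

depth(f2(d, d)) = 1 + max(0, 0) = 1
depth(f2(d, f2(d, d))) = 1 + max(0, 1) = 2
depth(f2(f2(d, d), d)) = 1 + max(1, 0) = 2
depth(f2(f2(d, d), f2(f2(d, d), d))) = 1 + max(1, 2) = 3
depth(f2(f2(d, f2(d, d)), d)) = 1 + max(2, 0) = 3
depth(f2(f2(f2(d, d), f2(f2(d, d), d)), f2(f2(d, f2(d, d)), d))) = 1 + max(3, 3) = 4
depth(f2(f2(d, f2(d, d)), f2(f2(f2(d, d), f2(f2(d, d), d)), f2(f2(d, f2(d, d)), d)))) = 1 + max(2, 4) = 5
depth(f2(f2(d, d), f2(d, d))) = 1 + max(1, 1) = 2
depth(f2(f2(d, d), f2(f2(d, d), f2(d, d)))) = 1 + max(1, 2) = 3
depth(f2(f2(f2(d, f2(d, d)), f2(f2(f2(d, d), f2(f2(d, d), d)), f2(f2(d, f2(d, d)), d))), f2(f2(d, d), f2(f2(d, d), f2(d, d))))) = 1 + max(5, 3) = 6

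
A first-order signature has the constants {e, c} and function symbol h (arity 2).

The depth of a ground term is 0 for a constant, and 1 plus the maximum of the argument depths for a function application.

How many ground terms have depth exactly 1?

If N_k denotes the number of depth-≤k ground terms, the 2 constants give N_0 = 2, and each function symbol of arity r contributes N_{k-1}^r new terms at level k: N_k = 2 + N_{k-1}^2.
N_0 = 2
N_1 = 2 + 2^2 = 6
Terms of depth exactly 1: N_1 − N_0 = 6 − 2 = 4.

4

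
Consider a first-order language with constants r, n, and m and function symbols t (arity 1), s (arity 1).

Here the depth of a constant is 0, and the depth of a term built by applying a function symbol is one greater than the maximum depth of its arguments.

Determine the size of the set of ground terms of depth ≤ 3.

Count level by level. With function symbols t/1, s/1, the terms of depth ≤ k are the 3 constants together with each function applied to depth-≤(k−1) tuples, so N_k = 3 + N_{k-1} + N_{k-1}.
N_0 = 3
N_1 = 3 + 3 + 3 = 9
N_2 = 3 + 9 + 9 = 21
N_3 = 3 + 21 + 21 = 45

45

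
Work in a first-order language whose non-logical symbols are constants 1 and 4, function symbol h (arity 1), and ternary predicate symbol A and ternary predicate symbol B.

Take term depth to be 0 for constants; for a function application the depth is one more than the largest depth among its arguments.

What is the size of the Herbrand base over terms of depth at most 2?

First count ground terms of depth ≤ 2.
Let N_k count ground terms of depth at most k. Each non-constant term of depth ≤ k is some function symbol applied to depth-≤(k−1) arguments, giving N_k = 2 + N_{k-1}.
N_0 = 2
N_1 = 2 + 2 = 4
N_2 = 2 + 4 = 6
Explicitly: 1, 4, h(1), h(4), h(h(1)), h(h(4)).
So |H| = 6.
For each predicate symbol, the number of ground atoms is |H| raised to its arity; summing:
  A: 6^3 = 216;  B: 6^3 = 216
Total ground atoms: 216 + 216 = 432.

432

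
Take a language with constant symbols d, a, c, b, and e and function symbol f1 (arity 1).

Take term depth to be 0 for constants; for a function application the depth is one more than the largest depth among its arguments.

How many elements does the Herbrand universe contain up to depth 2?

Let N_k = |{terms of depth ≤ k}|. Then N_0 = 5 and N_k = 5 + N_{k-1} for k ≥ 1 (one summand per function symbol, arity giving the exponent).
N_0 = 5
N_1 = 5 + 5 = 10
N_2 = 5 + 10 = 15

15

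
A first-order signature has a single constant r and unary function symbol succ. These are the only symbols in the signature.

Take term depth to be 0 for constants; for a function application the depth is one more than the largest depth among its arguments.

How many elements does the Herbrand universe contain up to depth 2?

Write N_k for the number of ground terms of depth ≤ k. A term of depth ≤ k is either a constant or a function symbol applied to arguments of depth ≤ k−1, so N_k = 1 + N_{k-1}.
N_0 = 1
N_1 = 1 + 1 = 2
N_2 = 1 + 2 = 3
Explicitly: r, succ(r), succ(succ(r)).

3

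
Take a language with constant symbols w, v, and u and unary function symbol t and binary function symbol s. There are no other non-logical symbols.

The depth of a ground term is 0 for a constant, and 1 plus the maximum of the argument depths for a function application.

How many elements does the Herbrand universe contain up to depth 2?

If N_k denotes the number of depth-≤k ground terms, the 3 constants give N_0 = 3, and each function symbol of arity r contributes N_{k-1}^r new terms at level k: N_k = 3 + N_{k-1} + N_{k-1}^2.
N_0 = 3
N_1 = 3 + 3 + 3^2 = 15
N_2 = 3 + 15 + 15^2 = 243

243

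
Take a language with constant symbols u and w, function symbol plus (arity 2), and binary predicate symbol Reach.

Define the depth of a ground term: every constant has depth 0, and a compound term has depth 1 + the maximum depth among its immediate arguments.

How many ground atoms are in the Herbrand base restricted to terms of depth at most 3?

2090916

First count ground terms of depth ≤ 3.
Write N_k for the number of ground terms of depth ≤ k. A term of depth ≤ k is either a constant or a function symbol applied to arguments of depth ≤ k−1, so N_k = 2 + N_{k-1}^2.
N_0 = 2
N_1 = 2 + 2^2 = 6
N_2 = 2 + 6^2 = 38
N_3 = 2 + 38^2 = 1446
So |H| = 1446.
Each predicate of arity r yields |H|^r ground atoms (one per choice of an r-tuple from H):
  Reach: 1446^2 = 2090916
Total ground atoms: 2090916.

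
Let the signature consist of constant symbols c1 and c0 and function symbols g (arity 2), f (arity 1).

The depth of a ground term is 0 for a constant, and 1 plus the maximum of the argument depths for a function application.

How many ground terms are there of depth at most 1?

8

If N_k denotes the number of depth-≤k ground terms, the 2 constants give N_0 = 2, and each function symbol of arity r contributes N_{k-1}^r new terms at level k: N_k = 2 + N_{k-1}^2 + N_{k-1}.
N_0 = 2
N_1 = 2 + 2^2 + 2 = 8
Explicitly: c1, c0, g(c1, c1), g(c1, c0), g(c0, c1), g(c0, c0), f(c1), f(c0).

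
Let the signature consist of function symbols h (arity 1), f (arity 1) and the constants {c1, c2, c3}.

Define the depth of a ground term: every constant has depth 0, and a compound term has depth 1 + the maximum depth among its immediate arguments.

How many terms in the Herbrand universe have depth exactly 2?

12

Write N_k for the number of ground terms of depth ≤ k. A term of depth ≤ k is either a constant or a function symbol applied to arguments of depth ≤ k−1, so N_k = 3 + N_{k-1} + N_{k-1}.
N_0 = 3
N_1 = 3 + 3 + 3 = 9
N_2 = 3 + 9 + 9 = 21
Terms of depth exactly 2: N_2 − N_1 = 21 − 9 = 12.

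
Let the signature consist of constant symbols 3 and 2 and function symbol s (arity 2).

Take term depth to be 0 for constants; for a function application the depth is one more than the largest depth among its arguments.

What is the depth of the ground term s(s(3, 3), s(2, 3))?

2

depth(s(3, 3)) = 1 + max(0, 0) = 1
depth(s(2, 3)) = 1 + max(0, 0) = 1
depth(s(s(3, 3), s(2, 3))) = 1 + max(1, 1) = 2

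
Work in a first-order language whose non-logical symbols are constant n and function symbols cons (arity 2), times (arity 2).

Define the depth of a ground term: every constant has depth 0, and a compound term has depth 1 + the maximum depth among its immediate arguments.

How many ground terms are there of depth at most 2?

19

Let N_k count ground terms of depth at most k. Each non-constant term of depth ≤ k is some function symbol applied to depth-≤(k−1) arguments, giving N_k = 1 + N_{k-1}^2 + N_{k-1}^2.
N_0 = 1
N_1 = 1 + 1^2 + 1^2 = 3
N_2 = 1 + 3^2 + 3^2 = 19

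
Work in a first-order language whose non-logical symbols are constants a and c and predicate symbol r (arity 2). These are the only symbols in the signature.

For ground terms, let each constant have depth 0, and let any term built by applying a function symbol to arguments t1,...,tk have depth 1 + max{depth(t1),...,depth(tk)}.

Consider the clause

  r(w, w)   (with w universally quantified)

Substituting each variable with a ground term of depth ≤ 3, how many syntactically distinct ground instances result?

2

Ground terms of depth ≤ 3:
  With no function symbols every ground term is a constant, so there are exactly 2 ground terms at every depth bound.
  N_0 = 2
  N_1 = 2
  N_2 = 2
  N_3 = 2
  Explicitly: a, c.
So there are 2 ground terms available for substitution.
There is 1 variable to instantiate (w),  occurring in at least one literal, so different choices give different ground instances.
Number of ground instances = 2.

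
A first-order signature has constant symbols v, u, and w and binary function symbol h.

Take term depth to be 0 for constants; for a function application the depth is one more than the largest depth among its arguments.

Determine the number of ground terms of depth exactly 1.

9

Let N_k = |{terms of depth ≤ k}|. Then N_0 = 3 and N_k = 3 + N_{k-1}^2 for k ≥ 1 (one summand per function symbol, arity giving the exponent).
N_0 = 3
N_1 = 3 + 3^2 = 12
Terms of depth exactly 1: N_1 − N_0 = 12 − 3 = 9.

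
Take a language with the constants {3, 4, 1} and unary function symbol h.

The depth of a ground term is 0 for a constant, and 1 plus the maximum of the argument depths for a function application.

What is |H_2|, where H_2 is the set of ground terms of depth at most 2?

9

If N_k denotes the number of depth-≤k ground terms, the 3 constants give N_0 = 3, and each function symbol of arity r contributes N_{k-1}^r new terms at level k: N_k = 3 + N_{k-1}.
N_0 = 3
N_1 = 3 + 3 = 6
N_2 = 3 + 6 = 9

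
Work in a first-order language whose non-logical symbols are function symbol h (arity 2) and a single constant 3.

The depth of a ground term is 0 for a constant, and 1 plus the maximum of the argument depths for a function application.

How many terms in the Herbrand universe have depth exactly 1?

1

Let N_k = |{terms of depth ≤ k}|. Then N_0 = 1 and N_k = 1 + N_{k-1}^2 for k ≥ 1 (one summand per function symbol, arity giving the exponent).
N_0 = 1
N_1 = 1 + 1^2 = 2
Terms of depth exactly 1: N_1 − N_0 = 2 − 1 = 1.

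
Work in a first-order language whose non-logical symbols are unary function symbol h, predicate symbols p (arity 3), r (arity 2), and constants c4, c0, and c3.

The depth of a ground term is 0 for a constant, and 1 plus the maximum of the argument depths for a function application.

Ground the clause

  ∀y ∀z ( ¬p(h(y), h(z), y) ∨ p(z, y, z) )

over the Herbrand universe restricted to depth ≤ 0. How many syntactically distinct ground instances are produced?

Ground terms of depth ≤ 0:
  Let N_k count ground terms of depth at most k. Each non-constant term of depth ≤ k is some function symbol applied to depth-≤(k−1) arguments, giving N_k = 3 + N_{k-1}.
  N_0 = 3
  Explicitly: c4, c0, c3.
So there are 3 ground terms available for substitution.
There are 2 variables to instantiate (y, z), each occurring in at least one literal, so different choices give different ground instances.
Number of ground instances = 3^2 = 9.

9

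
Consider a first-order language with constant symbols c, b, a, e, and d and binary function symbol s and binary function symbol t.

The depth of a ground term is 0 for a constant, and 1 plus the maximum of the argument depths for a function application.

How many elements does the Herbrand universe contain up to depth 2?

If N_k denotes the number of depth-≤k ground terms, the 5 constants give N_0 = 5, and each function symbol of arity r contributes N_{k-1}^r new terms at level k: N_k = 5 + N_{k-1}^2 + N_{k-1}^2.
N_0 = 5
N_1 = 5 + 5^2 + 5^2 = 55
N_2 = 5 + 55^2 + 55^2 = 6055

6055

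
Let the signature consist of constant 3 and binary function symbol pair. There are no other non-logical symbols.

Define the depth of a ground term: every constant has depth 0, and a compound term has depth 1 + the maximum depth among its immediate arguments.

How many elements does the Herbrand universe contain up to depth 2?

Write N_k for the number of ground terms of depth ≤ k. A term of depth ≤ k is either a constant or a function symbol applied to arguments of depth ≤ k−1, so N_k = 1 + N_{k-1}^2.
N_0 = 1
N_1 = 1 + 1^2 = 2
N_2 = 1 + 2^2 = 5

5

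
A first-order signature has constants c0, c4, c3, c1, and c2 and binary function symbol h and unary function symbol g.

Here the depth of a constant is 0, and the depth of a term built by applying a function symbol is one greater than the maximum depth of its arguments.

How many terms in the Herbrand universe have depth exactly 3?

1600230

Count level by level. With function symbols h/2, g/1, the terms of depth ≤ k are the 5 constants together with each function applied to depth-≤(k−1) tuples, so N_k = 5 + N_{k-1}^2 + N_{k-1}.
N_0 = 5
N_1 = 5 + 5^2 + 5 = 35
N_2 = 5 + 35^2 + 35 = 1265
N_3 = 5 + 1265^2 + 1265 = 1601495
Terms of depth exactly 3: N_3 − N_2 = 1601495 − 1265 = 1600230.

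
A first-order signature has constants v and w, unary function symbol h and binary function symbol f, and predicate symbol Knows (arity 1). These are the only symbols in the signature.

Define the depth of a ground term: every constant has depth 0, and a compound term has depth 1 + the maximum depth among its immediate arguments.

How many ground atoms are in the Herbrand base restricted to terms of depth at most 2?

First count ground terms of depth ≤ 2.
Let N_k = |{terms of depth ≤ k}|. Then N_0 = 2 and N_k = 2 + N_{k-1} + N_{k-1}^2 for k ≥ 1 (one summand per function symbol, arity giving the exponent).
N_0 = 2
N_1 = 2 + 2 + 2^2 = 8
N_2 = 2 + 8 + 8^2 = 74
So |H| = 74.
Ground atoms are formed by filling each argument slot of a predicate with a term from H, so an r-ary predicate gives |H|^r atoms:
  Knows: 74
Total ground atoms: 74.

74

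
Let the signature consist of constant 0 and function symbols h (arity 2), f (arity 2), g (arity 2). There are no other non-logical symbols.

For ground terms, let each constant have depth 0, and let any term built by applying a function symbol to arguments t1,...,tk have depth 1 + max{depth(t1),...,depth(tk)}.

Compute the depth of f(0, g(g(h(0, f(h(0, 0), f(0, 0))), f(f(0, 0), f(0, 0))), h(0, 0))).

depth(h(0, 0)) = 1 + max(0, 0) = 1
depth(f(0, 0)) = 1 + max(0, 0) = 1
depth(f(h(0, 0), f(0, 0))) = 1 + max(1, 1) = 2
depth(h(0, f(h(0, 0), f(0, 0)))) = 1 + max(0, 2) = 3
depth(f(f(0, 0), f(0, 0))) = 1 + max(1, 1) = 2
depth(g(h(0, f(h(0, 0), f(0, 0))), f(f(0, 0), f(0, 0)))) = 1 + max(3, 2) = 4
depth(g(g(h(0, f(h(0, 0), f(0, 0))), f(f(0, 0), f(0, 0))), h(0, 0))) = 1 + max(4, 1) = 5
depth(f(0, g(g(h(0, f(h(0, 0), f(0, 0))), f(f(0, 0), f(0, 0))), h(0, 0)))) = 1 + max(0, 5) = 6

6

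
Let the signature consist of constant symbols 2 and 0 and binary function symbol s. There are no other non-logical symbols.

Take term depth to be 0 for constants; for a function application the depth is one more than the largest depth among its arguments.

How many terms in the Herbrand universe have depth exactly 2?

32

Let N_k count ground terms of depth at most k. Each non-constant term of depth ≤ k is some function symbol applied to depth-≤(k−1) arguments, giving N_k = 2 + N_{k-1}^2.
N_0 = 2
N_1 = 2 + 2^2 = 6
N_2 = 2 + 6^2 = 38
Terms of depth exactly 2: N_2 − N_1 = 38 − 6 = 32.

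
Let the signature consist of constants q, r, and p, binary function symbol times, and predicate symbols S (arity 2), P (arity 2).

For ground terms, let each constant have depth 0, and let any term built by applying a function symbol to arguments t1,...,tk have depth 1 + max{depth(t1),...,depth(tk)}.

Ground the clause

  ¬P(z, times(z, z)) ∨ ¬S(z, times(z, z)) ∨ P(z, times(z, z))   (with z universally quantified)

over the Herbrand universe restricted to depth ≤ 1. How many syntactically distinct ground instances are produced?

Ground terms of depth ≤ 1:
  Write N_k for the number of ground terms of depth ≤ k. A term of depth ≤ k is either a constant or a function symbol applied to arguments of depth ≤ k−1, so N_k = 3 + N_{k-1}^2.
  N_0 = 3
  N_1 = 3 + 3^2 = 12
So there are 12 ground terms available for substitution.
The variable z ranges independently over the available ground terms, and distinct assignments produce distinct instances.
Number of ground instances = 12.

12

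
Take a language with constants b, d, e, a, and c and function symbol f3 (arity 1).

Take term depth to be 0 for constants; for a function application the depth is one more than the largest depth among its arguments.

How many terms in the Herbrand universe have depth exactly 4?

5

Count level by level. With function symbols f3/1, the terms of depth ≤ k are the 5 constants together with each function applied to depth-≤(k−1) tuples, so N_k = 5 + N_{k-1}.
N_0 = 5
N_1 = 5 + 5 = 10
N_2 = 5 + 10 = 15
N_3 = 5 + 15 = 20
N_4 = 5 + 20 = 25
Terms of depth exactly 4: N_4 − N_3 = 25 − 20 = 5.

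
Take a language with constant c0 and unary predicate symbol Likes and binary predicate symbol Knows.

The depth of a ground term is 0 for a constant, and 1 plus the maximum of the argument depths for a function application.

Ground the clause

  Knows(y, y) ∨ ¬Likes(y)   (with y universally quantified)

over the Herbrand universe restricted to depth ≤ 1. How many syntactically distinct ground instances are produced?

Ground terms of depth ≤ 1:
  With no function symbols every ground term is a constant, so there is exactly 1 ground term at every depth bound.
  N_0 = 1
  N_1 = 1
  Explicitly: c0.
So there is exactly 1 ground term available for substitution.
The variable y ranges independently over the available ground terms, and distinct assignments produce distinct instances.
Number of ground instances = 1.

1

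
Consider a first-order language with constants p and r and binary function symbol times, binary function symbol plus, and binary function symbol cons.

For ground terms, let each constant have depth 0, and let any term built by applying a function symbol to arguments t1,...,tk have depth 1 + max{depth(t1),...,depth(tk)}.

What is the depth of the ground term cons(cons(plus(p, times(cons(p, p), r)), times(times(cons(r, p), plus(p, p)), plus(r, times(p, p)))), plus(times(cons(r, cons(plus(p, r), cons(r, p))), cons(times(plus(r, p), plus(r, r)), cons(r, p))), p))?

6

depth(cons(p, p)) = 1 + max(0, 0) = 1
depth(times(cons(p, p), r)) = 1 + max(1, 0) = 2
depth(plus(p, times(cons(p, p), r))) = 1 + max(0, 2) = 3
depth(cons(r, p)) = 1 + max(0, 0) = 1
depth(plus(p, p)) = 1 + max(0, 0) = 1
depth(times(cons(r, p), plus(p, p))) = 1 + max(1, 1) = 2
depth(times(p, p)) = 1 + max(0, 0) = 1
depth(plus(r, times(p, p))) = 1 + max(0, 1) = 2
depth(times(times(cons(r, p), plus(p, p)), plus(r, times(p, p)))) = 1 + max(2, 2) = 3
depth(cons(plus(p, times(cons(p, p), r)), times(times(cons(r, p), plus(p, p)), plus(r, times(p, p))))) = 1 + max(3, 3) = 4
depth(plus(p, r)) = 1 + max(0, 0) = 1
depth(cons(plus(p, r), cons(r, p))) = 1 + max(1, 1) = 2
depth(cons(r, cons(plus(p, r), cons(r, p)))) = 1 + max(0, 2) = 3
depth(plus(r, p)) = 1 + max(0, 0) = 1
depth(plus(r, r)) = 1 + max(0, 0) = 1
depth(times(plus(r, p), plus(r, r))) = 1 + max(1, 1) = 2
depth(cons(times(plus(r, p), plus(r, r)), cons(r, p))) = 1 + max(2, 1) = 3
depth(times(cons(r, cons(plus(p, r), cons(r, p))), cons(times(plus(r, p), plus(r, r)), cons(r, p)))) = 1 + max(3, 3) = 4
depth(plus(times(cons(r, cons(plus(p, r), cons(r, p))), cons(times(plus(r, p), plus(r, r)), cons(r, p))), p)) = 1 + max(4, 0) = 5
depth(cons(cons(plus(p, times(cons(p, p), r)), times(times(cons(r, p), plus(p, p)), plus(r, times(p, p)))), plus(times(cons(r, cons(plus(p, r), cons(r, p))), cons(times(plus(r, p), plus(r, r)), cons(r, p))), p))) = 1 + max(4, 5) = 6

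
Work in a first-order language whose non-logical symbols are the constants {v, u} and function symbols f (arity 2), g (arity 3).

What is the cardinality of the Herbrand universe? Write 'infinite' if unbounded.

infinite

The signature has at least one function symbol (f, arity 2) and at least one constant (v).
Iterating f gives infinitely many distinct ground terms: v, f(v, v), f(f(v, v), f(v, v)), ...
So the Herbrand universe is infinite.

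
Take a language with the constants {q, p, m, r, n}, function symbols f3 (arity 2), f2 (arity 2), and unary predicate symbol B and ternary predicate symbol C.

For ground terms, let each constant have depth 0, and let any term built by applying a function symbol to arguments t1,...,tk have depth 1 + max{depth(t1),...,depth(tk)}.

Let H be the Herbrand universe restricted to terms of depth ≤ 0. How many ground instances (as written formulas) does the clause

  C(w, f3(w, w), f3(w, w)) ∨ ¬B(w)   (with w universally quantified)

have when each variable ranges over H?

Ground terms of depth ≤ 0:
  Write N_k for the number of ground terms of depth ≤ k. A term of depth ≤ k is either a constant or a function symbol applied to arguments of depth ≤ k−1, so N_k = 5 + N_{k-1}^2 + N_{k-1}^2.
  N_0 = 5
So there are 5 ground terms available for substitution.
The clause has 1 distinct variable (w), which appears in the body. In the free term algebra distinct substitutions yield syntactically distinct ground instances.
Number of ground instances = 5.

5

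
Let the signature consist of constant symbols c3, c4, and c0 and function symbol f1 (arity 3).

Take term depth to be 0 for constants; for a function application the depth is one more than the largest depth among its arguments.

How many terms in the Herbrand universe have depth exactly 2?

26973

Let N_k count ground terms of depth at most k. Each non-constant term of depth ≤ k is some function symbol applied to depth-≤(k−1) arguments, giving N_k = 3 + N_{k-1}^3.
N_0 = 3
N_1 = 3 + 3^3 = 30
N_2 = 3 + 30^3 = 27003
Terms of depth exactly 2: N_2 − N_1 = 27003 − 30 = 26973.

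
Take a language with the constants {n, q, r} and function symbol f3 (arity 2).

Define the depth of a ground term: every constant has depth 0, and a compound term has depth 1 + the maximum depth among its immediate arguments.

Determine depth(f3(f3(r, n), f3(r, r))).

2

depth(f3(r, n)) = 1 + max(0, 0) = 1
depth(f3(r, r)) = 1 + max(0, 0) = 1
depth(f3(f3(r, n), f3(r, r))) = 1 + max(1, 1) = 2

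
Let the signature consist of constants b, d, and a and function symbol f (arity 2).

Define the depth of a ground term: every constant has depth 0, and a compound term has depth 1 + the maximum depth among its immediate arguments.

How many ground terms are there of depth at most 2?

147

If N_k denotes the number of depth-≤k ground terms, the 3 constants give N_0 = 3, and each function symbol of arity r contributes N_{k-1}^r new terms at level k: N_k = 3 + N_{k-1}^2.
N_0 = 3
N_1 = 3 + 3^2 = 12
N_2 = 3 + 12^2 = 147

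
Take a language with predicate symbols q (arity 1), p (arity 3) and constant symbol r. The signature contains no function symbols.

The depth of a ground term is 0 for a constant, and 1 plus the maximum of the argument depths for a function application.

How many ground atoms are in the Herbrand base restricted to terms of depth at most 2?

First count ground terms of depth ≤ 2.
With no function symbols every ground term is a constant, so there is exactly 1 ground term at every depth bound.
N_0 = 1
N_1 = 1
N_2 = 1
So |H| = 1.
For each predicate symbol, the number of ground atoms is |H| raised to its arity; summing:
  q: 1;  p: 1^3 = 1
Total ground atoms: 1 + 1 = 2.

2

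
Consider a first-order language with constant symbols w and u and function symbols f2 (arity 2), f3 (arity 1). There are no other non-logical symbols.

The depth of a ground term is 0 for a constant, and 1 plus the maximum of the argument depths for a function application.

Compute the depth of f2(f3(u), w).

2

depth(f3(u)) = 1 + depth(u) = 1 + 0 = 1
depth(f2(f3(u), w)) = 1 + max(1, 0) = 2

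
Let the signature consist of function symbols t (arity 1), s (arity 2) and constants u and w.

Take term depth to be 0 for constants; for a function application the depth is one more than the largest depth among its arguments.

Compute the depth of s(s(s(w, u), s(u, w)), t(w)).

3

depth(s(w, u)) = 1 + max(0, 0) = 1
depth(s(u, w)) = 1 + max(0, 0) = 1
depth(s(s(w, u), s(u, w))) = 1 + max(1, 1) = 2
depth(t(w)) = 1 + depth(w) = 1 + 0 = 1
depth(s(s(s(w, u), s(u, w)), t(w))) = 1 + max(2, 1) = 3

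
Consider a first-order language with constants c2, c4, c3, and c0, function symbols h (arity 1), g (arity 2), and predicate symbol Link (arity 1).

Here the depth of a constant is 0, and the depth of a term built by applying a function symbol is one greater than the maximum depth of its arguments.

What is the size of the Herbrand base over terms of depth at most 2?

604

First count ground terms of depth ≤ 2.
Count level by level. With function symbols h/1, g/2, the terms of depth ≤ k are the 4 constants together with each function applied to depth-≤(k−1) tuples, so N_k = 4 + N_{k-1} + N_{k-1}^2.
N_0 = 4
N_1 = 4 + 4 + 4^2 = 24
N_2 = 4 + 24 + 24^2 = 604
So |H| = 604.
Ground atoms are formed by filling each argument slot of a predicate with a term from H, so an r-ary predicate gives |H|^r atoms:
  Link: 604
Total ground atoms: 604.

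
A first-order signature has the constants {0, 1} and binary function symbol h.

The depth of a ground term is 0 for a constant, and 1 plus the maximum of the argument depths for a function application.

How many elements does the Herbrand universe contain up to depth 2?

38

Let N_k = |{terms of depth ≤ k}|. Then N_0 = 2 and N_k = 2 + N_{k-1}^2 for k ≥ 1 (one summand per function symbol, arity giving the exponent).
N_0 = 2
N_1 = 2 + 2^2 = 6
N_2 = 2 + 6^2 = 38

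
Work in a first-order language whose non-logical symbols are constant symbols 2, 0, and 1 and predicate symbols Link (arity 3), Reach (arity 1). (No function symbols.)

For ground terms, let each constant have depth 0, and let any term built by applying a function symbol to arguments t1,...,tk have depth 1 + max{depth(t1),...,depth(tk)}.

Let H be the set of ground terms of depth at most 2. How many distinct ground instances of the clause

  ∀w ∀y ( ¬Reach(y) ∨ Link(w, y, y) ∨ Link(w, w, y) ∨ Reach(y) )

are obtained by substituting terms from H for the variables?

9

Ground terms of depth ≤ 2:
  With no function symbols every ground term is a constant, so there are exactly 3 ground terms at every depth bound.
  N_0 = 3
  N_1 = 3
  N_2 = 3
  Explicitly: 2, 0, 1.
So there are 3 ground terms available for substitution.
Each of w, y ranges independently over the available ground terms, and distinct assignments produce distinct instances.
Number of ground instances = 3^2 = 9.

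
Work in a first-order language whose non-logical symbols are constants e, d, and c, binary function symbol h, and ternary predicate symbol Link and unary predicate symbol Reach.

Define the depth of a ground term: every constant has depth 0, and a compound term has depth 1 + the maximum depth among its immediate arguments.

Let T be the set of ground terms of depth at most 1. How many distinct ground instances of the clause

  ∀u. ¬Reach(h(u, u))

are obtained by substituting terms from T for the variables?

Ground terms of depth ≤ 1:
  Write N_k for the number of ground terms of depth ≤ k. A term of depth ≤ k is either a constant or a function symbol applied to arguments of depth ≤ k−1, so N_k = 3 + N_{k-1}^2.
  N_0 = 3
  N_1 = 3 + 3^2 = 12
  Explicitly: e, d, c, h(e, e), h(e, d), h(e, c), h(d, e), h(d, d), h(d, c), h(c, e), h(c, d), h(c, c).
So there are 12 ground terms available for substitution.
The clause has 1 distinct variable (u), which appears in the body. In the free term algebra distinct substitutions yield syntactically distinct ground instances.
Number of ground instances = 12.

12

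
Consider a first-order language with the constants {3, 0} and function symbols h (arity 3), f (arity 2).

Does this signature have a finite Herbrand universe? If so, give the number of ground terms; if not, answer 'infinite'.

infinite

The signature has at least one function symbol (h, arity 3) and at least one constant (3).
Iterating h gives infinitely many distinct ground terms: 3, h(3, 3, 3), h(h(3, 3, 3), h(3, 3, 3), h(3, 3, 3)), ...
So the Herbrand universe is infinite.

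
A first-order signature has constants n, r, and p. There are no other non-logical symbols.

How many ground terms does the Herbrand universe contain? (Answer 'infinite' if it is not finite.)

3

There are no function symbols, so every ground term is one of the 3 constants.
The Herbrand universe is {n, r, p}, which is finite with 3 elements.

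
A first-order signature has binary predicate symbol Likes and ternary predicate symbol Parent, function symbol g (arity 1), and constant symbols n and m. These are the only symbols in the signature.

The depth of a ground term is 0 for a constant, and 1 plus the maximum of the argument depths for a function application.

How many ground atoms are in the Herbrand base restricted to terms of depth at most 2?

252

First count ground terms of depth ≤ 2.
Count level by level. With function symbols g/1, the terms of depth ≤ k are the 2 constants together with each function applied to depth-≤(k−1) tuples, so N_k = 2 + N_{k-1}.
N_0 = 2
N_1 = 2 + 2 = 4
N_2 = 2 + 4 = 6
Explicitly: n, m, g(n), g(m), g(g(n)), g(g(m)).
So |H| = 6.
For each predicate symbol, the number of ground atoms is |H| raised to its arity; summing:
  Likes: 6^2 = 36;  Parent: 6^3 = 216
Total ground atoms: 36 + 216 = 252.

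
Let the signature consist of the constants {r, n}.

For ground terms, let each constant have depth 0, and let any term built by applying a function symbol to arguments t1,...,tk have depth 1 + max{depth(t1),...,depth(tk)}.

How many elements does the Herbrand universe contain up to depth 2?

2

With no function symbols every ground term is a constant, so there are exactly 2 ground terms at every depth bound.
N_0 = 2
N_1 = 2
N_2 = 2
Explicitly: r, n.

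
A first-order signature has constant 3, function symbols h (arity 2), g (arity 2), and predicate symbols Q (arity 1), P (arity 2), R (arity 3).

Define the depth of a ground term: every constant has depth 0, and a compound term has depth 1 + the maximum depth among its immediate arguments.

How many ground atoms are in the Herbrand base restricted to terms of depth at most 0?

First count ground terms of depth ≤ 0.
Count level by level. With function symbols h/2, g/2, the terms of depth ≤ k are the 1 constant together with each function applied to depth-≤(k−1) tuples, so N_k = 1 + N_{k-1}^2 + N_{k-1}^2.
N_0 = 1
Explicitly: 3.
So |H| = 1.
Each predicate of arity r yields |H|^r ground atoms (one per choice of an r-tuple from H):
  Q: 1;  P: 1^2 = 1;  R: 1^3 = 1
Total ground atoms: 1 + 1 + 1 = 3.

3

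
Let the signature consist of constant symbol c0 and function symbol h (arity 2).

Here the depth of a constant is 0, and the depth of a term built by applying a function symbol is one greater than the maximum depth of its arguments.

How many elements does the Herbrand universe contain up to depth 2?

5

Let N_k = |{terms of depth ≤ k}|. Then N_0 = 1 and N_k = 1 + N_{k-1}^2 for k ≥ 1 (one summand per function symbol, arity giving the exponent).
N_0 = 1
N_1 = 1 + 1^2 = 2
N_2 = 1 + 2^2 = 5
Explicitly: c0, h(c0, c0), h(c0, h(c0, c0)), h(h(c0, c0), c0), h(h(c0, c0), h(c0, c0)).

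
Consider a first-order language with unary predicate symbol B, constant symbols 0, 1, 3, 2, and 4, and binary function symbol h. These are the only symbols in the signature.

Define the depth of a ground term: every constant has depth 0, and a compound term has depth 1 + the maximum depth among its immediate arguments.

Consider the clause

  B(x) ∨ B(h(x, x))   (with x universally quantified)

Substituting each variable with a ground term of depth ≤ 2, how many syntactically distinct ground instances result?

Ground terms of depth ≤ 2:
  Count level by level. With function symbols h/2, the terms of depth ≤ k are the 5 constants together with each function applied to depth-≤(k−1) tuples, so N_k = 5 + N_{k-1}^2.
  N_0 = 5
  N_1 = 5 + 5^2 = 30
  N_2 = 5 + 30^2 = 905
So there are 905 ground terms available for substitution.
The clause has 1 distinct variable (x), which appears in the body. In the free term algebra distinct substitutions yield syntactically distinct ground instances.
Number of ground instances = 905.

905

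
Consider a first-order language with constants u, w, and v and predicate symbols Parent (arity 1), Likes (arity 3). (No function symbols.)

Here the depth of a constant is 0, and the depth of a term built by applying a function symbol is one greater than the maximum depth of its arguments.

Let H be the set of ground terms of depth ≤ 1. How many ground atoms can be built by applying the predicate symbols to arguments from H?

30

First count ground terms of depth ≤ 1.
With no function symbols every ground term is a constant, so there are exactly 3 ground terms at every depth bound.
N_0 = 3
N_1 = 3
Explicitly: u, w, v.
So |H| = 3.
Ground atoms are formed by filling each argument slot of a predicate with a term from H, so an r-ary predicate gives |H|^r atoms:
  Parent: 3;  Likes: 3^3 = 27
Total ground atoms: 3 + 27 = 30.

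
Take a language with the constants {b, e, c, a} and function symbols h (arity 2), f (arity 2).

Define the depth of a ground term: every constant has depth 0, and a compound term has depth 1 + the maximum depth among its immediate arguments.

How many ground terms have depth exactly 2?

If N_k denotes the number of depth-≤k ground terms, the 4 constants give N_0 = 4, and each function symbol of arity r contributes N_{k-1}^r new terms at level k: N_k = 4 + N_{k-1}^2 + N_{k-1}^2.
N_0 = 4
N_1 = 4 + 4^2 + 4^2 = 36
N_2 = 4 + 36^2 + 36^2 = 2596
Terms of depth exactly 2: N_2 − N_1 = 2596 − 36 = 2560.

2560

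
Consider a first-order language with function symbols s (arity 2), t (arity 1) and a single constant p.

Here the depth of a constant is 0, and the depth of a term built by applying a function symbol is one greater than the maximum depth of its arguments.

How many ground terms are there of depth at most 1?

3

Let N_k = |{terms of depth ≤ k}|. Then N_0 = 1 and N_k = 1 + N_{k-1}^2 + N_{k-1} for k ≥ 1 (one summand per function symbol, arity giving the exponent).
N_0 = 1
N_1 = 1 + 1^2 + 1 = 3
Explicitly: p, s(p, p), t(p).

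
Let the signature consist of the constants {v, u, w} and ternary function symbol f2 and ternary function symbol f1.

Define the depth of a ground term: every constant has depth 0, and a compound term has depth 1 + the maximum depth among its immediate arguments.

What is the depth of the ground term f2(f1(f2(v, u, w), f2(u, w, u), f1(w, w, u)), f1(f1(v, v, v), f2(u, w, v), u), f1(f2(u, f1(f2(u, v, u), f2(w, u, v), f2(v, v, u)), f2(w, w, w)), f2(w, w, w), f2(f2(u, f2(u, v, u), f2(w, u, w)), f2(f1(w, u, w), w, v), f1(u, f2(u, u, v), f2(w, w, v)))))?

depth(f2(v, u, w)) = 1 + max(0, 0, 0) = 1
depth(f2(u, w, u)) = 1 + max(0, 0, 0) = 1
depth(f1(w, w, u)) = 1 + max(0, 0, 0) = 1
depth(f1(f2(v, u, w), f2(u, w, u), f1(w, w, u))) = 1 + max(1, 1, 1) = 2
depth(f1(v, v, v)) = 1 + max(0, 0, 0) = 1
depth(f2(u, w, v)) = 1 + max(0, 0, 0) = 1
depth(f1(f1(v, v, v), f2(u, w, v), u)) = 1 + max(1, 1, 0) = 2
depth(f2(u, v, u)) = 1 + max(0, 0, 0) = 1
depth(f2(w, u, v)) = 1 + max(0, 0, 0) = 1
depth(f2(v, v, u)) = 1 + max(0, 0, 0) = 1
depth(f1(f2(u, v, u), f2(w, u, v), f2(v, v, u))) = 1 + max(1, 1, 1) = 2
depth(f2(w, w, w)) = 1 + max(0, 0, 0) = 1
depth(f2(u, f1(f2(u, v, u), f2(w, u, v), f2(v, v, u)), f2(w, w, w))) = 1 + max(0, 2, 1) = 3
depth(f2(w, u, w)) = 1 + max(0, 0, 0) = 1
depth(f2(u, f2(u, v, u), f2(w, u, w))) = 1 + max(0, 1, 1) = 2
depth(f1(w, u, w)) = 1 + max(0, 0, 0) = 1
depth(f2(f1(w, u, w), w, v)) = 1 + max(1, 0, 0) = 2
depth(f2(u, u, v)) = 1 + max(0, 0, 0) = 1
depth(f2(w, w, v)) = 1 + max(0, 0, 0) = 1
depth(f1(u, f2(u, u, v), f2(w, w, v))) = 1 + max(0, 1, 1) = 2
depth(f2(f2(u, f2(u, v, u), f2(w, u, w)), f2(f1(w, u, w), w, v), f1(u, f2(u, u, v), f2(w, w, v)))) = 1 + max(2, 2, 2) = 3
depth(f1(f2(u, f1(f2(u, v, u), f2(w, u, v), f2(v, v, u)), f2(w, w, w)), f2(w, w, w), f2(f2(u, f2(u, v, u), f2(w, u, w)), f2(f1(w, u, w), w, v), f1(u, f2(u, u, v), f2(w, w, v))))) = 1 + max(3, 1, 3) = 4
depth(f2(f1(f2(v, u, w), f2(u, w, u), f1(w, w, u)), f1(f1(v, v, v), f2(u, w, v), u), f1(f2(u, f1(f2(u, v, u), f2(w, u, v), f2(v, v, u)), f2(w, w, w)), f2(w, w, w), f2(f2(u, f2(u, v, u), f2(w, u, w)), f2(f1(w, u, w), w, v), f1(u, f2(u, u, v), f2(w, w, v)))))) = 1 + max(2, 2, 4) = 5

5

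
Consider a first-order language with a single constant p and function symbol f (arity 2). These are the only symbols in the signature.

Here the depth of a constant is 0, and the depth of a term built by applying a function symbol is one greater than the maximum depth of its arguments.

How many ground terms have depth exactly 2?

Count level by level. With function symbols f/2, the terms of depth ≤ k are the 1 constant together with each function applied to depth-≤(k−1) tuples, so N_k = 1 + N_{k-1}^2.
N_0 = 1
N_1 = 1 + 1^2 = 2
N_2 = 1 + 2^2 = 5
Terms of depth exactly 2: N_2 − N_1 = 5 − 2 = 3.

3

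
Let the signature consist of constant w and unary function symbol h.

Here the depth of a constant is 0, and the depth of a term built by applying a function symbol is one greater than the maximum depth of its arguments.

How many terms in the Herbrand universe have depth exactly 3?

1

Write N_k for the number of ground terms of depth ≤ k. A term of depth ≤ k is either a constant or a function symbol applied to arguments of depth ≤ k−1, so N_k = 1 + N_{k-1}.
N_0 = 1
N_1 = 1 + 1 = 2
N_2 = 1 + 2 = 3
N_3 = 1 + 3 = 4
Terms of depth exactly 3: N_3 − N_2 = 4 − 3 = 1.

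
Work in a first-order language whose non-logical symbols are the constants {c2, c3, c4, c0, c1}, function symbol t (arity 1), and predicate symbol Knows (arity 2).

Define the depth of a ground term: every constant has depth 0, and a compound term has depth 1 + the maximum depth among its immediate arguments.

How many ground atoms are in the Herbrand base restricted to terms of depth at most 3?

400

First count ground terms of depth ≤ 3.
Let N_k count ground terms of depth at most k. Each non-constant term of depth ≤ k is some function symbol applied to depth-≤(k−1) arguments, giving N_k = 5 + N_{k-1}.
N_0 = 5
N_1 = 5 + 5 = 10
N_2 = 5 + 10 = 15
N_3 = 5 + 15 = 20
So |H| = 20.
A ground atom is a predicate applied to a tuple of terms from H, so the count is the sum over predicates of |H|^arity:
  Knows: 20^2 = 400
Total ground atoms: 400.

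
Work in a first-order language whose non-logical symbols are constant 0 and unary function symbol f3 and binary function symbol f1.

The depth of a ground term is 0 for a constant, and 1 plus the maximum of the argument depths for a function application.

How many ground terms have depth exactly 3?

170

Count level by level. With function symbols f3/1, f1/2, the terms of depth ≤ k are the 1 constant together with each function applied to depth-≤(k−1) tuples, so N_k = 1 + N_{k-1} + N_{k-1}^2.
N_0 = 1
N_1 = 1 + 1 + 1^2 = 3
N_2 = 1 + 3 + 3^2 = 13
N_3 = 1 + 13 + 13^2 = 183
Terms of depth exactly 3: N_3 − N_2 = 183 − 13 = 170.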